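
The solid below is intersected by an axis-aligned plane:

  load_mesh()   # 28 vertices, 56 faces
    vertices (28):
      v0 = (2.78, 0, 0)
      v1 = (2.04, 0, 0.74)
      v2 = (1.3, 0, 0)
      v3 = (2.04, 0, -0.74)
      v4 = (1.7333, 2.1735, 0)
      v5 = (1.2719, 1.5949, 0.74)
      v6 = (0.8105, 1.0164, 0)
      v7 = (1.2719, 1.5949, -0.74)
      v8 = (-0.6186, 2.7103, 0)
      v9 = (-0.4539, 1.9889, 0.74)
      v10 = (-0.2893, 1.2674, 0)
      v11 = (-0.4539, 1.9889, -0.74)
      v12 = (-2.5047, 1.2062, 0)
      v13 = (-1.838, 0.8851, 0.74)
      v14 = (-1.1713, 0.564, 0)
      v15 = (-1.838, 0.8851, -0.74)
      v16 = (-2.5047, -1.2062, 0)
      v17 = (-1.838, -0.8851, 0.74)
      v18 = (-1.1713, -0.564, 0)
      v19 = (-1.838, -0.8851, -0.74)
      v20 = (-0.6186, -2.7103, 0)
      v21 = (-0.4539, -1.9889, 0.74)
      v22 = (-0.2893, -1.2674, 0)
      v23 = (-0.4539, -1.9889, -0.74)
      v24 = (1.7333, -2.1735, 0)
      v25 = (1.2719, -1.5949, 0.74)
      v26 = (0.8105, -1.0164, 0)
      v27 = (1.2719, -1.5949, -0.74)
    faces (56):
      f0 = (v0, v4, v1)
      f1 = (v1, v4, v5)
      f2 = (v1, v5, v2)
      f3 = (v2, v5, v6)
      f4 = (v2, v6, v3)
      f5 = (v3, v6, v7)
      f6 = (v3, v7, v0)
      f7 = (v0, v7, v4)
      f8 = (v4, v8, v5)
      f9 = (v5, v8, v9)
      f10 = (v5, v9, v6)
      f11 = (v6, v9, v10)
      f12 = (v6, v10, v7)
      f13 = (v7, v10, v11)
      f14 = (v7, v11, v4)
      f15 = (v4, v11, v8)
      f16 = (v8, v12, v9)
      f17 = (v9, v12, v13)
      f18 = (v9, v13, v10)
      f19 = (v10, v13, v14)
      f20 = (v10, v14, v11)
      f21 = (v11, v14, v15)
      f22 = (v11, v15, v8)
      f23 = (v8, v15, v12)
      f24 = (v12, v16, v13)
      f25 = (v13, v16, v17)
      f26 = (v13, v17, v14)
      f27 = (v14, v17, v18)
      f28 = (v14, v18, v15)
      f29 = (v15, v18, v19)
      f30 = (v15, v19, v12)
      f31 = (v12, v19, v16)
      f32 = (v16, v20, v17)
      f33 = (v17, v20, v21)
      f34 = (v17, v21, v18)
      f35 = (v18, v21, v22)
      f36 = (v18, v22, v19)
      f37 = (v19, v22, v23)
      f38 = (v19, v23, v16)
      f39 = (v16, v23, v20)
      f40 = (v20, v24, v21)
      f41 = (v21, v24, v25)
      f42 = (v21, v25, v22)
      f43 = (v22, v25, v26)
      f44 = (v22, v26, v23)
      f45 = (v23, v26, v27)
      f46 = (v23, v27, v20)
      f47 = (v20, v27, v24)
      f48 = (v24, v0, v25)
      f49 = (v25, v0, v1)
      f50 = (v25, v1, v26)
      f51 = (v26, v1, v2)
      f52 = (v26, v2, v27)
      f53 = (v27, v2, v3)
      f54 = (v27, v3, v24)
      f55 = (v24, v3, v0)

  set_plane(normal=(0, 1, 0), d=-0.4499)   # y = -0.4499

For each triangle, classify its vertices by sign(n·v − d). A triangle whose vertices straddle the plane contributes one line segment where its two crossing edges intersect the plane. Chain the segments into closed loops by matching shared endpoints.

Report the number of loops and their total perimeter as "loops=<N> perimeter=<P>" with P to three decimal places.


loops=2 perimeter=8.170

Straddling triangles (16 of 56):
  (v12,v16,v13) [+-+] → (-2.5047, -0.4499, 0)–(-2.26359, -0.4499, 0.267614)  len=0.3602
  (v13,v16,v17) [+--] → (-2.26359, -0.4499, 0.267614)–(-1.838, -0.4499, 0.74)  len=0.6358
  (v13,v17,v14) [+-+] → (-1.838, -0.4499, 0.74)–(-1.63777, -0.4499, 0.51776)  len=0.2991
  (v14,v17,v18) [+--] → (-1.63777, -0.4499, 0.51776)–(-1.1713, -0.4499, 0)  len=0.6969
  (v14,v18,v15) [+-+] → (-1.1713, -0.4499, 0)–(-1.22379, -0.4499, -0.0582665)  len=0.0784
  (v15,v18,v19) [+--] → (-1.22379, -0.4499, -0.0582665)–(-1.838, -0.4499, -0.74)  len=0.9176
  (v15,v19,v12) [+-+] → (-1.838, -0.4499, -0.74)–(-1.97674, -0.4499, -0.586006)  len=0.2073
  (v12,v19,v16) [+--] → (-1.97674, -0.4499, -0.586006)–(-2.5047, -0.4499, 0)  len=0.7888
  (v24,v0,v25) [-+-] → (2.56334, -0.4499, 0)–(2.35459, -0.4499, 0.208744)  len=0.2952
  (v25,v0,v1) [-++] → (2.35459, -0.4499, 0.208744)–(1.82333, -0.4499, 0.74)  len=0.7513
  (v25,v1,v26) [-+-] → (1.82333, -0.4499, 0.74)–(1.49577, -0.4499, 0.412446)  len=0.4632
  (v26,v1,v2) [-++] → (1.49577, -0.4499, 0.412446)–(1.08333, -0.4499, 0)  len=0.5833
  (v26,v2,v27) [-+-] → (1.08333, -0.4499, 0)–(1.29207, -0.4499, -0.208744)  len=0.2952
  (v27,v2,v3) [-++] → (1.29207, -0.4499, -0.208744)–(1.82333, -0.4499, -0.74)  len=0.7513
  (v27,v3,v24) [-+-] → (1.82333, -0.4499, -0.74)–(1.97652, -0.4499, -0.586825)  len=0.2166
  (v24,v3,v0) [-++] → (1.97652, -0.4499, -0.586825)–(2.56334, -0.4499, 0)  len=0.8299

Chained into 2 loop(s):
  loop 1: 8 segments, perimeter = 3.9841
  loop 2: 8 segments, perimeter = 4.1861
Total perimeter = 8.170


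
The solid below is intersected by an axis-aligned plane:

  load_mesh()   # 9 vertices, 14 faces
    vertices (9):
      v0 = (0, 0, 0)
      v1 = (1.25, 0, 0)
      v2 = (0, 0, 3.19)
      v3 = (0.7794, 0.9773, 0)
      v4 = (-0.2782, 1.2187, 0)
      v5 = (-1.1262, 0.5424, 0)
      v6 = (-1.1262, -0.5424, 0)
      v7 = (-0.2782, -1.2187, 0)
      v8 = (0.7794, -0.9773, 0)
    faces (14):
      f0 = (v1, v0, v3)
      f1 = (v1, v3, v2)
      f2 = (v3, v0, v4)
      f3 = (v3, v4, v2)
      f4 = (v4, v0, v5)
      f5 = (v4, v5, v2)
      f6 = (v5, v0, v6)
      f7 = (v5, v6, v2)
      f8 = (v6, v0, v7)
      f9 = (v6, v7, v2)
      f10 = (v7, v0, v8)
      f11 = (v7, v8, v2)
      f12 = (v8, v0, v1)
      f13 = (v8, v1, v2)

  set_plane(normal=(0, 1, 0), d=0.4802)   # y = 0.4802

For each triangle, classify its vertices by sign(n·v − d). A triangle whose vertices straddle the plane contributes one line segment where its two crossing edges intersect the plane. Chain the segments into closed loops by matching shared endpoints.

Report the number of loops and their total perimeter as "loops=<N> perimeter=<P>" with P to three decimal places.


Straddling triangles (8 of 14):
  (v1,v0,v3) [--+] → (0.382961, 0.4802, 0)–(1.01877, 0.4802, 0)  len=0.6358
  (v1,v3,v2) [-+-] → (1.01877, 0.4802, 0)–(0.382961, 0.4802, 1.62258)  len=1.7427
  (v3,v0,v4) [+-+] → (0.382961, 0.4802, 0)–(-0.109618, 0.4802, 0)  len=0.4926
  (v3,v4,v2) [++-] → (-0.109618, 0.4802, 1.93306)–(0.382961, 0.4802, 1.62258)  len=0.5823
  (v4,v0,v5) [+-+] → (-0.109618, 0.4802, 0)–(-0.997052, 0.4802, 0)  len=0.8874
  (v4,v5,v2) [++-] → (-0.997052, 0.4802, 0.365815)–(-0.109618, 0.4802, 1.93306)  len=1.8011
  (v5,v0,v6) [+--] → (-0.997052, 0.4802, 0)–(-1.1262, 0.4802, 0)  len=0.1291
  (v5,v6,v2) [+--] → (-1.1262, 0.4802, 0)–(-0.997052, 0.4802, 0.365815)  len=0.3879

Chained into 1 loop(s):
  loop 1: 8 segments, perimeter = 6.6589
Total perimeter = 6.659

loops=1 perimeter=6.659


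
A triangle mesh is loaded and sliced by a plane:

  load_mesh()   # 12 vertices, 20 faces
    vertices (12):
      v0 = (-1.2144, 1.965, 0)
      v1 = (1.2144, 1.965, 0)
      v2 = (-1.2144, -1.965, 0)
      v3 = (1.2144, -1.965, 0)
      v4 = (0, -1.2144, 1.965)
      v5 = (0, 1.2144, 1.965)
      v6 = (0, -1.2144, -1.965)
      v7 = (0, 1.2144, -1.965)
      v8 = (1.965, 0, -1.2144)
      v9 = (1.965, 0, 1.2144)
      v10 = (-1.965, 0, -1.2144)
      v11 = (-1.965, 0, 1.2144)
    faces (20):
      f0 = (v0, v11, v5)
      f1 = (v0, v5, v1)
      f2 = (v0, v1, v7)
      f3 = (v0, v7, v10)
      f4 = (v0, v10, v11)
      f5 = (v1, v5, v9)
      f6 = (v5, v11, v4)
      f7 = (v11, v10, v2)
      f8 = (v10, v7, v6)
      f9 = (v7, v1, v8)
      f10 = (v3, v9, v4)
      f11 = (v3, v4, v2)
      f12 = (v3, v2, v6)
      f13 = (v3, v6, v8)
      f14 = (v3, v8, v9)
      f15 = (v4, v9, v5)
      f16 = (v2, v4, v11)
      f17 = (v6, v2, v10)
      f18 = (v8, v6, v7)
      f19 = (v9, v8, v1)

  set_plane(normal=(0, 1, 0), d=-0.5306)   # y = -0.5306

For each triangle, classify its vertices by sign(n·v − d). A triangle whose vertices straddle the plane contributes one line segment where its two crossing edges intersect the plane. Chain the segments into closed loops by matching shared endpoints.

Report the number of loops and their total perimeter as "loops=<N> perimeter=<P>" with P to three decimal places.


Straddling triangles (10 of 20):
  (v5,v11,v4) [++-] → (-1.10645, -0.5306, 1.54235)–(0, -0.5306, 1.965)  len=1.1844
  (v11,v10,v2) [++-] → (-1.76232, -0.5306, -0.886481)–(-1.76232, -0.5306, 0.886481)  len=1.7730
  (v10,v7,v6) [++-] → (0, -0.5306, -1.965)–(-1.10645, -0.5306, -1.54235)  len=1.1844
  (v3,v9,v4) [-+-] → (1.76232, -0.5306, 0.886481)–(1.10645, -0.5306, 1.54235)  len=0.9275
  (v3,v6,v8) [--+] → (1.10645, -0.5306, -1.54235)–(1.76232, -0.5306, -0.886481)  len=0.9275
  (v3,v8,v9) [-++] → (1.76232, -0.5306, -0.886481)–(1.76232, -0.5306, 0.886481)  len=1.7730
  (v4,v9,v5) [-++] → (1.10645, -0.5306, 1.54235)–(0, -0.5306, 1.965)  len=1.1844
  (v2,v4,v11) [--+] → (-1.10645, -0.5306, 1.54235)–(-1.76232, -0.5306, 0.886481)  len=0.9275
  (v6,v2,v10) [--+] → (-1.76232, -0.5306, -0.886481)–(-1.10645, -0.5306, -1.54235)  len=0.9275
  (v8,v6,v7) [+-+] → (1.10645, -0.5306, -1.54235)–(0, -0.5306, -1.965)  len=1.1844

Chained into 1 loop(s):
  loop 1: 10 segments, perimeter = 11.9938
Total perimeter = 11.994

loops=1 perimeter=11.994


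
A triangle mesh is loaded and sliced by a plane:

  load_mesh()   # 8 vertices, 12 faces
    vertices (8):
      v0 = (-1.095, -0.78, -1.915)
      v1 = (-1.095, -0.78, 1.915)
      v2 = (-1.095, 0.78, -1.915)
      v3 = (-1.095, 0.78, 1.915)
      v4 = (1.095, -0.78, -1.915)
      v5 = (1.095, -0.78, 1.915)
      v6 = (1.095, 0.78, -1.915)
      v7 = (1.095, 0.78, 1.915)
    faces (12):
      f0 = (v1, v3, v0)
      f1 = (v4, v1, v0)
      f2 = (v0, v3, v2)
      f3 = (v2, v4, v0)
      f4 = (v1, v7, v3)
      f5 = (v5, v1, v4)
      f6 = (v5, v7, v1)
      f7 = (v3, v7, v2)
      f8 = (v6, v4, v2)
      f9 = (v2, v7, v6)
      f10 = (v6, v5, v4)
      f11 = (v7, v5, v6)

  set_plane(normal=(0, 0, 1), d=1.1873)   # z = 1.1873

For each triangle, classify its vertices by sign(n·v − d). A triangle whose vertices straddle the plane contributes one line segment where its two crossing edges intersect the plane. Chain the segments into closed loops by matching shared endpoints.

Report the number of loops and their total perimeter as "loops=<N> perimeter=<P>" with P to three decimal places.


loops=1 perimeter=7.500

Straddling triangles (8 of 12):
  (v1,v3,v0) [++-] → (-1.095, 0.4836, 1.1873)–(-1.095, -0.78, 1.1873)  len=1.2636
  (v4,v1,v0) [-+-] → (-0.6789, -0.78, 1.1873)–(-1.095, -0.78, 1.1873)  len=0.4161
  (v0,v3,v2) [-+-] → (-1.095, 0.4836, 1.1873)–(-1.095, 0.78, 1.1873)  len=0.2964
  (v5,v1,v4) [++-] → (-0.6789, -0.78, 1.1873)–(1.095, -0.78, 1.1873)  len=1.7739
  (v3,v7,v2) [++-] → (0.6789, 0.78, 1.1873)–(-1.095, 0.78, 1.1873)  len=1.7739
  (v2,v7,v6) [-+-] → (0.6789, 0.78, 1.1873)–(1.095, 0.78, 1.1873)  len=0.4161
  (v6,v5,v4) [-+-] → (1.095, -0.4836, 1.1873)–(1.095, -0.78, 1.1873)  len=0.2964
  (v7,v5,v6) [++-] → (1.095, -0.4836, 1.1873)–(1.095, 0.78, 1.1873)  len=1.2636

Chained into 1 loop(s):
  loop 1: 8 segments, perimeter = 7.5000
Total perimeter = 7.500


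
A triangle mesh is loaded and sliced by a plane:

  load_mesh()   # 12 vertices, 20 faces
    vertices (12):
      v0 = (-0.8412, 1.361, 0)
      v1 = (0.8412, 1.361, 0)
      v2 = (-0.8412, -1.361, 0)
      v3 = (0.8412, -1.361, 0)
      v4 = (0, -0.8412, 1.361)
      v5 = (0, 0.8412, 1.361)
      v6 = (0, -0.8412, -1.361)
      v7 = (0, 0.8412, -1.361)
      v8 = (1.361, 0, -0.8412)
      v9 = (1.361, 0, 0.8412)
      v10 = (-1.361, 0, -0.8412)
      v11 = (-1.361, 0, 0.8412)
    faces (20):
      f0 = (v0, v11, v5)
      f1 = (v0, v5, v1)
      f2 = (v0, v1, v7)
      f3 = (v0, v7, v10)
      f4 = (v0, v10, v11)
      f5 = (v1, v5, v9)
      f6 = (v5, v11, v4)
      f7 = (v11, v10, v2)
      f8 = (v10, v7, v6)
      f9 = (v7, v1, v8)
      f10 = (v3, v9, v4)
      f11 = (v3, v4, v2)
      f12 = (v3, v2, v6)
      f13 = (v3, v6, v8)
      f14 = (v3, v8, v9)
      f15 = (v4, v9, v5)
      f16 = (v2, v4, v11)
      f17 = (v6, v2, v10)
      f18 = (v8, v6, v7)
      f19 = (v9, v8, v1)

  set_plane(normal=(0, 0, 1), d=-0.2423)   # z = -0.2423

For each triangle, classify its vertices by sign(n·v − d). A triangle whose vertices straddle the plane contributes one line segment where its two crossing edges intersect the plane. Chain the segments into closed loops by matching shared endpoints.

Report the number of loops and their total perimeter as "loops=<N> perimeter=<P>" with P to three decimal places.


Straddling triangles (10 of 20):
  (v0,v1,v7) [++-] → (0.69144, 1.26846, -0.2423)–(-0.69144, 1.26846, -0.2423)  len=1.3829
  (v0,v7,v10) [+--] → (-0.69144, 1.26846, -0.2423)–(-0.990924, 0.968976, -0.2423)  len=0.4235
  (v0,v10,v11) [+-+] → (-0.990924, 0.968976, -0.2423)–(-1.361, 0, -0.2423)  len=1.0372
  (v11,v10,v2) [+-+] → (-1.361, 0, -0.2423)–(-0.990924, -0.968976, -0.2423)  len=1.0372
  (v7,v1,v8) [-+-] → (0.69144, 1.26846, -0.2423)–(0.990924, 0.968976, -0.2423)  len=0.4235
  (v3,v2,v6) [++-] → (-0.69144, -1.26846, -0.2423)–(0.69144, -1.26846, -0.2423)  len=1.3829
  (v3,v6,v8) [+--] → (0.69144, -1.26846, -0.2423)–(0.990924, -0.968976, -0.2423)  len=0.4235
  (v3,v8,v9) [+-+] → (0.990924, -0.968976, -0.2423)–(1.361, 0, -0.2423)  len=1.0372
  (v6,v2,v10) [-+-] → (-0.69144, -1.26846, -0.2423)–(-0.990924, -0.968976, -0.2423)  len=0.4235
  (v9,v8,v1) [+-+] → (1.361, 0, -0.2423)–(0.990924, 0.968976, -0.2423)  len=1.0372

Chained into 1 loop(s):
  loop 1: 10 segments, perimeter = 8.6089
Total perimeter = 8.609

loops=1 perimeter=8.609


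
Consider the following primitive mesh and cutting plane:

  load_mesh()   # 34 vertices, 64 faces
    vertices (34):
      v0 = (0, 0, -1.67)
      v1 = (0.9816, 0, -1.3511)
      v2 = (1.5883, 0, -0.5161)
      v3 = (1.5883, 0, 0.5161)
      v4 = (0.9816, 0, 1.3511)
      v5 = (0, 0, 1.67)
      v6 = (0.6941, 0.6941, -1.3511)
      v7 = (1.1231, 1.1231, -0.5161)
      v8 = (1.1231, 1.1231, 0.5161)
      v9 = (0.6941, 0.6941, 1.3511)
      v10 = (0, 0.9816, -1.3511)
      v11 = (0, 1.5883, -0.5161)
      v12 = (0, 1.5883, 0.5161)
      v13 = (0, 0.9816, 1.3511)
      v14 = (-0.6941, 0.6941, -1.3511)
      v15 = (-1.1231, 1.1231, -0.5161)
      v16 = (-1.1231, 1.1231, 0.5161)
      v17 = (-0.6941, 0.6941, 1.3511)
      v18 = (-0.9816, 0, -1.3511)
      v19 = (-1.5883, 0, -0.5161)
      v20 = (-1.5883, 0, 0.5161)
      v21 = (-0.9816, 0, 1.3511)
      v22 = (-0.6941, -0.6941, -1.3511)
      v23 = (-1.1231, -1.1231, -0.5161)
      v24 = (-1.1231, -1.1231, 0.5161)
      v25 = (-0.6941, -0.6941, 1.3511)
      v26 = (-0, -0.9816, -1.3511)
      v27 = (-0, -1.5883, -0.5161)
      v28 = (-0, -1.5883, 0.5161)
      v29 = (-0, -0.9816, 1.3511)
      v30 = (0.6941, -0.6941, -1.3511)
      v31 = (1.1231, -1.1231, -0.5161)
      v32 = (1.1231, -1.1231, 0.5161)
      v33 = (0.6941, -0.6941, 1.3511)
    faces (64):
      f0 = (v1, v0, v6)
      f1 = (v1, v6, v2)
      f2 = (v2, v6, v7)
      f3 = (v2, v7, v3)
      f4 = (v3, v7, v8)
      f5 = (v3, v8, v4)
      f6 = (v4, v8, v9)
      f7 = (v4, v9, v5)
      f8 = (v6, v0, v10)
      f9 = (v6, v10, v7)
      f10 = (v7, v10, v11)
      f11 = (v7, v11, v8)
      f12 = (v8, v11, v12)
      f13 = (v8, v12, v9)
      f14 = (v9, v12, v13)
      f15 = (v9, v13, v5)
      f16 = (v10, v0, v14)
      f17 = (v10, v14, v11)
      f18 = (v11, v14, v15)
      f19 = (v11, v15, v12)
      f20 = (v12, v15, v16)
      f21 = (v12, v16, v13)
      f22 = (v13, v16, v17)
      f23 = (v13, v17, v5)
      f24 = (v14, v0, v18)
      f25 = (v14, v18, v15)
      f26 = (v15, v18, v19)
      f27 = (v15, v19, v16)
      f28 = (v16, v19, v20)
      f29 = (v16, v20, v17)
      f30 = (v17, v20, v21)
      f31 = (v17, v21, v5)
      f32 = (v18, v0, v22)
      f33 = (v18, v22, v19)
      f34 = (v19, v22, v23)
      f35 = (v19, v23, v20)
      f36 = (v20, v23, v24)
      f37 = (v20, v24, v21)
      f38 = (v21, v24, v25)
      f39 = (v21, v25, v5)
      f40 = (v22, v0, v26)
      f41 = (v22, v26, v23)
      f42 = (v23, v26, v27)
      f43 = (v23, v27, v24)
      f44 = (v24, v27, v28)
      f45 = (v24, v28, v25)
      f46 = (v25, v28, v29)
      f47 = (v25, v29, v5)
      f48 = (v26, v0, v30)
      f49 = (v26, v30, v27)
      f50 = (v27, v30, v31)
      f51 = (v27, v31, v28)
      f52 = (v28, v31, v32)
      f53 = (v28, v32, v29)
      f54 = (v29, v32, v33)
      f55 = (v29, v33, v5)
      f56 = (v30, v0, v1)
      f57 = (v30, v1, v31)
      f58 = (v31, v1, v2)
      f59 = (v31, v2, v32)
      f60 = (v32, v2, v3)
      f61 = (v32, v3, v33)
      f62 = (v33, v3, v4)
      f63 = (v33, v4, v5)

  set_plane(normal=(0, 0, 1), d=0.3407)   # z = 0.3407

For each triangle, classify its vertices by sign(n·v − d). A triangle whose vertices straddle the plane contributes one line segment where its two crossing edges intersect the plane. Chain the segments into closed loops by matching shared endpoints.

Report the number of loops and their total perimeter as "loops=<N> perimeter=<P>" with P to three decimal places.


Straddling triangles (16 of 64):
  (v2,v7,v3) [--+] → (1.50925, 0.190846, 0.3407)–(1.5883, 0, 0.3407)  len=0.2066
  (v3,v7,v8) [+-+] → (1.50925, 0.190846, 0.3407)–(1.1231, 1.1231, 0.3407)  len=1.0091
  (v7,v11,v8) [--+] → (0.932254, 1.20215, 0.3407)–(1.1231, 1.1231, 0.3407)  len=0.2066
  (v8,v11,v12) [+-+] → (0.932254, 1.20215, 0.3407)–(0, 1.5883, 0.3407)  len=1.0091
  (v11,v15,v12) [--+] → (-0.190846, 1.50925, 0.3407)–(0, 1.5883, 0.3407)  len=0.2066
  (v12,v15,v16) [+-+] → (-0.190846, 1.50925, 0.3407)–(-1.1231, 1.1231, 0.3407)  len=1.0091
  (v15,v19,v16) [--+] → (-1.20215, 0.932254, 0.3407)–(-1.1231, 1.1231, 0.3407)  len=0.2066
  (v16,v19,v20) [+-+] → (-1.20215, 0.932254, 0.3407)–(-1.5883, 0, 0.3407)  len=1.0091
  (v19,v23,v20) [--+] → (-1.50925, -0.190846, 0.3407)–(-1.5883, 0, 0.3407)  len=0.2066
  (v20,v23,v24) [+-+] → (-1.50925, -0.190846, 0.3407)–(-1.1231, -1.1231, 0.3407)  len=1.0091
  (v23,v27,v24) [--+] → (-0.932254, -1.20215, 0.3407)–(-1.1231, -1.1231, 0.3407)  len=0.2066
  (v24,v27,v28) [+-+] → (-0.932254, -1.20215, 0.3407)–(0, -1.5883, 0.3407)  len=1.0091
  (v27,v31,v28) [--+] → (0.190846, -1.50925, 0.3407)–(0, -1.5883, 0.3407)  len=0.2066
  (v28,v31,v32) [+-+] → (0.190846, -1.50925, 0.3407)–(1.1231, -1.1231, 0.3407)  len=1.0091
  (v31,v2,v32) [--+] → (1.20215, -0.932254, 0.3407)–(1.1231, -1.1231, 0.3407)  len=0.2066
  (v32,v2,v3) [+-+] → (1.20215, -0.932254, 0.3407)–(1.5883, 0, 0.3407)  len=1.0091

Chained into 1 loop(s):
  loop 1: 16 segments, perimeter = 9.7251
Total perimeter = 9.725

loops=1 perimeter=9.725


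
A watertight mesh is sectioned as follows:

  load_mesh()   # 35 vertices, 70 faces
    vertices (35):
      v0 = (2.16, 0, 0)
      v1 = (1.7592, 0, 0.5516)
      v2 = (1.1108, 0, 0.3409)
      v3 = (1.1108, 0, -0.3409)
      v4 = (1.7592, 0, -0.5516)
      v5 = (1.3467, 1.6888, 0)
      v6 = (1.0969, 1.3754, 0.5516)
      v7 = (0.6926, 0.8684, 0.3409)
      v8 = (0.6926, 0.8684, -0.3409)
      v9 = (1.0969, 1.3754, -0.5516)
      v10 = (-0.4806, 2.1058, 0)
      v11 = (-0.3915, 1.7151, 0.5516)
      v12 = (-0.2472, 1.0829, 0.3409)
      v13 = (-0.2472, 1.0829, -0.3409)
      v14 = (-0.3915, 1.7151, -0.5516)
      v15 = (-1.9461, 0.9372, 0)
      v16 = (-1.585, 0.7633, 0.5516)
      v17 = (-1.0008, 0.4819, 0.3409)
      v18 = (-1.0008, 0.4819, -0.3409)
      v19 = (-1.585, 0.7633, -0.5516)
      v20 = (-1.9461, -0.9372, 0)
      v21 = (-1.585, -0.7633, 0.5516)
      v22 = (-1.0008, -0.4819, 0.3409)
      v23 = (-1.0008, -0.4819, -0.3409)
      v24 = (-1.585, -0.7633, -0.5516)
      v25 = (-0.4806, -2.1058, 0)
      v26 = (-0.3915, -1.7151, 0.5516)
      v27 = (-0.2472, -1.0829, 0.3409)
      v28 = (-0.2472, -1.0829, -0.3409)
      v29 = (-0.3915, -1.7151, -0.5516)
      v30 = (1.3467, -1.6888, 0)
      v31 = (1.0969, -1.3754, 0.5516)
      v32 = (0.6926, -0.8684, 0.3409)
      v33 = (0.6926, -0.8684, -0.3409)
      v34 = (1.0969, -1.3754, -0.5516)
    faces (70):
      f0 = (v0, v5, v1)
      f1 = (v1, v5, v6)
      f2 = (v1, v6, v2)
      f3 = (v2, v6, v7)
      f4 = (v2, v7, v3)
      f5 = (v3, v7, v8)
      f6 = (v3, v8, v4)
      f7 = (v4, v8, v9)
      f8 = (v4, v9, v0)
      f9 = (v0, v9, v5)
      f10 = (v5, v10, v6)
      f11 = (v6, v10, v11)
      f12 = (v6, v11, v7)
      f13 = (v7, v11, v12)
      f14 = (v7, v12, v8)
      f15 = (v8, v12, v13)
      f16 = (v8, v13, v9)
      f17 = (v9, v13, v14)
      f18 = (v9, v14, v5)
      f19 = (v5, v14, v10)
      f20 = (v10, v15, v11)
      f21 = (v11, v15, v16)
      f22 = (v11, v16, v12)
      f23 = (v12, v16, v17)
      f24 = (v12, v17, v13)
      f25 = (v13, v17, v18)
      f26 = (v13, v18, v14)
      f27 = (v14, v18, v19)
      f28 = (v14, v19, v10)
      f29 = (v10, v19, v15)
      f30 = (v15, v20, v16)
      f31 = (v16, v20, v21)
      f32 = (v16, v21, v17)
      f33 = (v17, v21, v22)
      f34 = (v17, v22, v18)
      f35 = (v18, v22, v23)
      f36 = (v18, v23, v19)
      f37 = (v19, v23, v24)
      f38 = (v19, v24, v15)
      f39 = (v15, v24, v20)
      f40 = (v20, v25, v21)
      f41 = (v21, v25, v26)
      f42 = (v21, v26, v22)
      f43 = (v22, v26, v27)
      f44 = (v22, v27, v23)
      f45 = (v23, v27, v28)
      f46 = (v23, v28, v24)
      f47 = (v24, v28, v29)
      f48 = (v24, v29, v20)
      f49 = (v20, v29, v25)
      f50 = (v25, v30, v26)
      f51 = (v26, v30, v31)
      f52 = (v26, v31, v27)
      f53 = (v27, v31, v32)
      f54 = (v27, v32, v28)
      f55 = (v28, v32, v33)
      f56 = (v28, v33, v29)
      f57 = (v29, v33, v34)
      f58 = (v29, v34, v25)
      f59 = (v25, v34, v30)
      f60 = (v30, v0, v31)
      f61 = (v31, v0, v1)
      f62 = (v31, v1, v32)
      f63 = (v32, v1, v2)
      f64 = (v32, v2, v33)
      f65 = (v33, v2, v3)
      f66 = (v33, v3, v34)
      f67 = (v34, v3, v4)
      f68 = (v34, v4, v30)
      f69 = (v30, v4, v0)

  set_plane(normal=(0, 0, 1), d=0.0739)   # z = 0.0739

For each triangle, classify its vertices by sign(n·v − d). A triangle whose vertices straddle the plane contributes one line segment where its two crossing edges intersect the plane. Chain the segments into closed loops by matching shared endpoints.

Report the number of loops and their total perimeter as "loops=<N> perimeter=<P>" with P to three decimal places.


Straddling triangles (28 of 70):
  (v0,v5,v1) [--+] → (1.40196, 1.46254, 0.0739)–(2.1063, 0, 0.0739)  len=1.6233
  (v1,v5,v6) [+-+] → (1.40196, 1.46254, 0.0739)–(1.31323, 1.64681, 0.0739)  len=0.2045
  (v2,v7,v3) [++-] → (0.856371, 0.528325, 0.0739)–(1.1108, 0, 0.0739)  len=0.5864
  (v3,v7,v8) [-+-] → (0.856371, 0.528325, 0.0739)–(0.6926, 0.8684, 0.0739)  len=0.3775
  (v5,v10,v6) [--+] → (-0.269256, 2.00795, 0.0739)–(1.31323, 1.64681, 0.0739)  len=1.6232
  (v6,v10,v11) [+-+] → (-0.269256, 2.00795, 0.0739)–(-0.468663, 2.05346, 0.0739)  len=0.2045
  (v7,v12,v8) [++-] → (0.120835, 0.9989, 0.0739)–(0.6926, 0.8684, 0.0739)  len=0.5865
  (v8,v12,v13) [-+-] → (0.120835, 0.9989, 0.0739)–(-0.2472, 1.0829, 0.0739)  len=0.3775
  (v10,v15,v11) [--+] → (-1.73782, 1.04142, 0.0739)–(-0.468663, 2.05346, 0.0739)  len=1.6233
  (v11,v15,v16) [+-+] → (-1.73782, 1.04142, 0.0739)–(-1.89772, 0.913902, 0.0739)  len=0.2045
  (v12,v17,v13) [++-] → (-0.705682, 0.717258, 0.0739)–(-0.2472, 1.0829, 0.0739)  len=0.5864
  (v13,v17,v18) [-+-] → (-0.705682, 0.717258, 0.0739)–(-1.0008, 0.4819, 0.0739)  len=0.3775
  (v15,v20,v16) [--+] → (-1.89772, -0.709377, 0.0739)–(-1.89772, 0.913902, 0.0739)  len=1.6233
  (v16,v20,v21) [+-+] → (-1.89772, -0.709377, 0.0739)–(-1.89772, -0.913902, 0.0739)  len=0.2045
  (v17,v22,v18) [++-] → (-1.0008, -0.104466, 0.0739)–(-1.0008, 0.4819, 0.0739)  len=0.5864
  (v18,v22,v23) [-+-] → (-1.0008, -0.104466, 0.0739)–(-1.0008, -0.4819, 0.0739)  len=0.3774
  (v20,v25,v21) [--+] → (-0.628561, -1.92594, 0.0739)–(-1.89772, -0.913902, 0.0739)  len=1.6233
  (v21,v25,v26) [+-+] → (-0.628561, -1.92594, 0.0739)–(-0.468663, -2.05346, 0.0739)  len=0.2045
  (v22,v27,v23) [++-] → (-0.542318, -0.847542, 0.0739)–(-1.0008, -0.4819, 0.0739)  len=0.5864
  (v23,v27,v28) [-+-] → (-0.542318, -0.847542, 0.0739)–(-0.2472, -1.0829, 0.0739)  len=0.3775
  (v25,v30,v26) [--+] → (1.11383, -1.69232, 0.0739)–(-0.468663, -2.05346, 0.0739)  len=1.6232
  (v26,v30,v31) [+-+] → (1.11383, -1.69232, 0.0739)–(1.31323, -1.64681, 0.0739)  len=0.2045
  (v27,v32,v28) [++-] → (0.324565, -0.9524, 0.0739)–(-0.2472, -1.0829, 0.0739)  len=0.5865
  (v28,v32,v33) [-+-] → (0.324565, -0.9524, 0.0739)–(0.6926, -0.8684, 0.0739)  len=0.3775
  (v30,v0,v31) [--+] → (2.01757, -0.184268, 0.0739)–(1.31323, -1.64681, 0.0739)  len=1.6233
  (v31,v0,v1) [+-+] → (2.01757, -0.184268, 0.0739)–(2.1063, 0, 0.0739)  len=0.2045
  (v32,v2,v33) [++-] → (0.947029, -0.340075, 0.0739)–(0.6926, -0.8684, 0.0739)  len=0.5864
  (v33,v2,v3) [-+-] → (0.947029, -0.340075, 0.0739)–(1.1108, 0, 0.0739)  len=0.3775

Chained into 2 loop(s):
  loop 1: 14 segments, perimeter = 12.7944
  loop 2: 14 segments, perimeter = 6.7473
Total perimeter = 19.542

loops=2 perimeter=19.542


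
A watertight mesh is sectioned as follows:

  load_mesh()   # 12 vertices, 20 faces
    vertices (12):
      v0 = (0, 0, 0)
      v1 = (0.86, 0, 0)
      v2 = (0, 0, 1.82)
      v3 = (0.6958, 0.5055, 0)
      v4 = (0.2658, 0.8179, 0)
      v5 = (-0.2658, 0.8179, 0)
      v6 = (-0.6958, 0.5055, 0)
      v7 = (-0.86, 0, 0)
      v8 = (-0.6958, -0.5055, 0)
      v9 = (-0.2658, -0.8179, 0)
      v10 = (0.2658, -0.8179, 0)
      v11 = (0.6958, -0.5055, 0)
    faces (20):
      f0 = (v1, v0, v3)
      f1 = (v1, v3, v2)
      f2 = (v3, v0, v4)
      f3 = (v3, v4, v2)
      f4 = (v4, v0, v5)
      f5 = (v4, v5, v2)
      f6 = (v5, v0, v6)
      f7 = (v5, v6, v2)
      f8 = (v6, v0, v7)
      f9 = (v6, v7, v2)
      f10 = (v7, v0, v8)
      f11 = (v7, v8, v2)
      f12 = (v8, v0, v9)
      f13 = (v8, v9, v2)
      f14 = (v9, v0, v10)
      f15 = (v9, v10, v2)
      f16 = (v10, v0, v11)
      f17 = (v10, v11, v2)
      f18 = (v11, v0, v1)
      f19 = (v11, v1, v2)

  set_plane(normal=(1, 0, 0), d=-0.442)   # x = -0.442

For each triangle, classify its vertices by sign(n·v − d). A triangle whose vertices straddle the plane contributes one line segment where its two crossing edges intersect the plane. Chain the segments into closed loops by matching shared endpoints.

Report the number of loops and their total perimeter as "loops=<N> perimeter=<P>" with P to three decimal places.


loops=1 perimeter=3.678

Straddling triangles (8 of 20):
  (v5,v0,v6) [++-] → (-0.442, 0.321114, 0)–(-0.442, 0.689889, 0)  len=0.3688
  (v5,v6,v2) [+-+] → (-0.442, 0.689889, 0)–(-0.442, 0.321114, 0.663863)  len=0.7594
  (v6,v0,v7) [-+-] → (-0.442, 0.321114, 0)–(-0.442, 0, 0)  len=0.3211
  (v6,v7,v2) [--+] → (-0.442, 0, 0.884605)–(-0.442, 0.321114, 0.663863)  len=0.3897
  (v7,v0,v8) [-+-] → (-0.442, 0, 0)–(-0.442, -0.321114, 0)  len=0.3211
  (v7,v8,v2) [--+] → (-0.442, -0.321114, 0.663863)–(-0.442, 0, 0.884605)  len=0.3897
  (v8,v0,v9) [-++] → (-0.442, -0.321114, 0)–(-0.442, -0.689889, 0)  len=0.3688
  (v8,v9,v2) [-++] → (-0.442, -0.689889, 0)–(-0.442, -0.321114, 0.663863)  len=0.7594

Chained into 1 loop(s):
  loop 1: 8 segments, perimeter = 3.6779
Total perimeter = 3.678


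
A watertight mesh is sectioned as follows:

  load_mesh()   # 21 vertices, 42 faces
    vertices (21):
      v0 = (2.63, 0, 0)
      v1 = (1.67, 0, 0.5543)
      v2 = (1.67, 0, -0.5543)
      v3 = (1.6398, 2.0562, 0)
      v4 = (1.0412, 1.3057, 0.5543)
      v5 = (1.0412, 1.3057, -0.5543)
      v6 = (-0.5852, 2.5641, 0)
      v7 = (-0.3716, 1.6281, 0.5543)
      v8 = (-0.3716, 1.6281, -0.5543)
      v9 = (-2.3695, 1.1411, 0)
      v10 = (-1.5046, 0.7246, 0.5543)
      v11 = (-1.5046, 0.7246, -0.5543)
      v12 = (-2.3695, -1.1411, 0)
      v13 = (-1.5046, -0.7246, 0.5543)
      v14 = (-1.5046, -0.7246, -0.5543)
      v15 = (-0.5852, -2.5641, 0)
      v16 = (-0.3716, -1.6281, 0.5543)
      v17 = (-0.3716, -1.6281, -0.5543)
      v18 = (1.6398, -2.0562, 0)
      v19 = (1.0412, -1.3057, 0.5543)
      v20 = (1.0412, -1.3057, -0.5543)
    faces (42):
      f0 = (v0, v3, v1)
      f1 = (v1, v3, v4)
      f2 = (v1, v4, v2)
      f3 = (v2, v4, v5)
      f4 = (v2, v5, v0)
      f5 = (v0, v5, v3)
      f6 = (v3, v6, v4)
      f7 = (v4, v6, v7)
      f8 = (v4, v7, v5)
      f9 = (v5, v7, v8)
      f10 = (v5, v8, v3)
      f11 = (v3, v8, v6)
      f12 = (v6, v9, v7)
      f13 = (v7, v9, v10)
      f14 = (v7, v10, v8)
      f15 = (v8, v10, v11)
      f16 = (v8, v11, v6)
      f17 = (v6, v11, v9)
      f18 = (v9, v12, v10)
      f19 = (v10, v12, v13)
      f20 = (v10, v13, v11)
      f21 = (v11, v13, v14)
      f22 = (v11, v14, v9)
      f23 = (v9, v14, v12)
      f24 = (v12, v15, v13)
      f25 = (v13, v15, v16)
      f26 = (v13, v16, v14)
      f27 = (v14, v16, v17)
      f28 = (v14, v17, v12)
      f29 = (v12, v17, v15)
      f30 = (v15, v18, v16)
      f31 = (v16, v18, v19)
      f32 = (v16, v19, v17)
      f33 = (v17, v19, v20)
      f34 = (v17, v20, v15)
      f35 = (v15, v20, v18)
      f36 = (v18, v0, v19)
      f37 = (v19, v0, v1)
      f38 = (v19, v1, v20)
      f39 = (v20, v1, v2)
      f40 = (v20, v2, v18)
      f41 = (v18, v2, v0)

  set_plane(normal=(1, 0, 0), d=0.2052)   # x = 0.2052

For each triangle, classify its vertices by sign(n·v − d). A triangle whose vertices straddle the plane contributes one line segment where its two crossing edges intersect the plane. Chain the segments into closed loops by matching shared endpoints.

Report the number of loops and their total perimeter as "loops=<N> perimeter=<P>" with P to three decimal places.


Straddling triangles (12 of 42):
  (v3,v6,v4) [+-+] → (0.2052, 2.38368, 0)–(0.2052, 1.95254, 0.269379)  len=0.5084
  (v4,v6,v7) [+--] → (0.2052, 1.95254, 0.269379)–(0.2052, 1.49647, 0.5543)  len=0.5378
  (v4,v7,v5) [+-+] → (0.2052, 1.49647, 0.5543)–(0.2052, 1.49647, 0.101695)  len=0.4526
  (v5,v7,v8) [+--] → (0.2052, 1.49647, 0.101695)–(0.2052, 1.49647, -0.5543)  len=0.6560
  (v5,v8,v3) [+-+] → (0.2052, 1.49647, -0.5543)–(0.2052, 1.75086, -0.395346)  len=0.3000
  (v3,v8,v6) [+--] → (0.2052, 1.75086, -0.395346)–(0.2052, 2.38368, 0)  len=0.7462
  (v15,v18,v16) [-+-] → (0.2052, -2.38368, 0)–(0.2052, -1.75086, 0.395346)  len=0.7462
  (v16,v18,v19) [-++] → (0.2052, -1.75086, 0.395346)–(0.2052, -1.49647, 0.5543)  len=0.3000
  (v16,v19,v17) [-+-] → (0.2052, -1.49647, 0.5543)–(0.2052, -1.49647, -0.101695)  len=0.6560
  (v17,v19,v20) [-++] → (0.2052, -1.49647, -0.101695)–(0.2052, -1.49647, -0.5543)  len=0.4526
  (v17,v20,v15) [-+-] → (0.2052, -1.49647, -0.5543)–(0.2052, -1.95254, -0.269379)  len=0.5378
  (v15,v20,v18) [-++] → (0.2052, -1.95254, -0.269379)–(0.2052, -2.38368, 0)  len=0.5084

Chained into 2 loop(s):
  loop 1: 6 segments, perimeter = 3.2008
  loop 2: 6 segments, perimeter = 3.2008
Total perimeter = 6.402

loops=2 perimeter=6.402


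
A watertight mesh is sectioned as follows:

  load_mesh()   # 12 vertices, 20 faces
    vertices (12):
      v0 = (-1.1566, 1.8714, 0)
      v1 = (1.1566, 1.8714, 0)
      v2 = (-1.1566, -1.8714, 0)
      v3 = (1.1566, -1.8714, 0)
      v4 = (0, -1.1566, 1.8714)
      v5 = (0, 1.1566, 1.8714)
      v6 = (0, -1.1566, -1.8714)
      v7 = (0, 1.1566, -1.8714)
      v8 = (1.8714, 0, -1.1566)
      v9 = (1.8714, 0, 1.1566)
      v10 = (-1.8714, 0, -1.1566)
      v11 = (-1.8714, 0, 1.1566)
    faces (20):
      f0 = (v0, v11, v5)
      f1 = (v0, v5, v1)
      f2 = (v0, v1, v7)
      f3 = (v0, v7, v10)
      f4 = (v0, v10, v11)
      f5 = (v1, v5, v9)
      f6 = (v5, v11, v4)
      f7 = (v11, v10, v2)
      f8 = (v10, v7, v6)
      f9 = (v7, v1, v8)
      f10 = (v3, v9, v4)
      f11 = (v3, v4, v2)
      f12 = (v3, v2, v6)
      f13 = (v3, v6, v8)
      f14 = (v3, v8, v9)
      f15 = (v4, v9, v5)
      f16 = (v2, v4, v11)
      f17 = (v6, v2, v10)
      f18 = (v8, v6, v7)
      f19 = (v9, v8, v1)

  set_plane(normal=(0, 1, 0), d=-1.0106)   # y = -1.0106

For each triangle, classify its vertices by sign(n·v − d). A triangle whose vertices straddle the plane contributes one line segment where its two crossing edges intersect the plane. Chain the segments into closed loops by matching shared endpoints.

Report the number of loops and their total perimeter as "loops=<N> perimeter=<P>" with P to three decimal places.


Straddling triangles (10 of 20):
  (v5,v11,v4) [++-] → (-0.236231, -1.0106, 1.78117)–(0, -1.0106, 1.8714)  len=0.2529
  (v11,v10,v2) [++-] → (-1.48539, -1.0106, -0.532009)–(-1.48539, -1.0106, 0.532009)  len=1.0640
  (v10,v7,v6) [++-] → (0, -1.0106, -1.8714)–(-0.236231, -1.0106, -1.78117)  len=0.2529
  (v3,v9,v4) [-+-] → (1.48539, -1.0106, 0.532009)–(0.236231, -1.0106, 1.78117)  len=1.7666
  (v3,v6,v8) [--+] → (0.236231, -1.0106, -1.78117)–(1.48539, -1.0106, -0.532009)  len=1.7666
  (v3,v8,v9) [-++] → (1.48539, -1.0106, -0.532009)–(1.48539, -1.0106, 0.532009)  len=1.0640
  (v4,v9,v5) [-++] → (0.236231, -1.0106, 1.78117)–(0, -1.0106, 1.8714)  len=0.2529
  (v2,v4,v11) [--+] → (-0.236231, -1.0106, 1.78117)–(-1.48539, -1.0106, 0.532009)  len=1.7666
  (v6,v2,v10) [--+] → (-1.48539, -1.0106, -0.532009)–(-0.236231, -1.0106, -1.78117)  len=1.7666
  (v8,v6,v7) [+-+] → (0.236231, -1.0106, -1.78117)–(0, -1.0106, -1.8714)  len=0.2529

Chained into 1 loop(s):
  loop 1: 10 segments, perimeter = 10.2059
Total perimeter = 10.206

loops=1 perimeter=10.206


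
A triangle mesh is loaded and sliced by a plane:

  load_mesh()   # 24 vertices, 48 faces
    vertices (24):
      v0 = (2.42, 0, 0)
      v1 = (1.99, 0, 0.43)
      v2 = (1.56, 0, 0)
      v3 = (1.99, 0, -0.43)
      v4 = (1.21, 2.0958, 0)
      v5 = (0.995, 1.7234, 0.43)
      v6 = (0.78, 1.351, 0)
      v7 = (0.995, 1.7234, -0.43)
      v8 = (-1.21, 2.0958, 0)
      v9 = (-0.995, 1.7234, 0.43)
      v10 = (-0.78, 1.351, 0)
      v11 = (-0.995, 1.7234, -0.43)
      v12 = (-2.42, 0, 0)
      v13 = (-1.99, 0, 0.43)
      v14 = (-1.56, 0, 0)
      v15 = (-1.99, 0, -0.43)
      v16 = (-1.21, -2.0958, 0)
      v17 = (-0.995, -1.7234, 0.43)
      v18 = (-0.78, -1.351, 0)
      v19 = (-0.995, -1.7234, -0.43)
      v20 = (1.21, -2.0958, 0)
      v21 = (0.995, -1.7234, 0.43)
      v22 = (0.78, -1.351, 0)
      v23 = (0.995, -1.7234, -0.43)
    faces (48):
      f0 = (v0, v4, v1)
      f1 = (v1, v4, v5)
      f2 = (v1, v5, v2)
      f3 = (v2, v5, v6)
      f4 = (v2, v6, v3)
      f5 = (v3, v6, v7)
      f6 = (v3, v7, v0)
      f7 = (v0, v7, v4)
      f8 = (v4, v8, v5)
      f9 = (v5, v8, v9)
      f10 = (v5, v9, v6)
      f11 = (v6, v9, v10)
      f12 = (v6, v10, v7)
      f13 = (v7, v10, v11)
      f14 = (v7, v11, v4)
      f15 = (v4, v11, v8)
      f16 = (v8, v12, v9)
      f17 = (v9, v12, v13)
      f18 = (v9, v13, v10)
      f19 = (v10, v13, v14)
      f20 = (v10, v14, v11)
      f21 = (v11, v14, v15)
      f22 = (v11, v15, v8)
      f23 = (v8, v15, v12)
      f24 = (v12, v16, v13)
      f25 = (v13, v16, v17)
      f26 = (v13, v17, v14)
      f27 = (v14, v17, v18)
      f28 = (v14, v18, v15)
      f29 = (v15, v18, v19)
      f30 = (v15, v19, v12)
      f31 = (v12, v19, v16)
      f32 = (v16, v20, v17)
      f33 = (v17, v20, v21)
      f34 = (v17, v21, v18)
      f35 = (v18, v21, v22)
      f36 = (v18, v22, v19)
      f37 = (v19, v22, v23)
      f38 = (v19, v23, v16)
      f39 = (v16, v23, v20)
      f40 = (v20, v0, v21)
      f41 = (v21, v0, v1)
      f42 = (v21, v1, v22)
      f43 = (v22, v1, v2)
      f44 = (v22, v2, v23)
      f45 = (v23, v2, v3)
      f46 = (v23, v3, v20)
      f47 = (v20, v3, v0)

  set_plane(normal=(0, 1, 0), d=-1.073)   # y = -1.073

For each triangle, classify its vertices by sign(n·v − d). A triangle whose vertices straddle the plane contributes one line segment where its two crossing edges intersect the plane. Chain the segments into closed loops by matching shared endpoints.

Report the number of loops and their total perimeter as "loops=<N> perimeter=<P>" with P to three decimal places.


loops=2 perimeter=4.865

Straddling triangles (16 of 48):
  (v12,v16,v13) [+-+] → (-1.80051, -1.073, 0)–(-1.59066, -1.073, 0.20985)  len=0.2968
  (v13,v16,v17) [+--] → (-1.59066, -1.073, 0.20985)–(-1.37051, -1.073, 0.43)  len=0.3113
  (v13,v17,v14) [+-+] → (-1.37051, -1.073, 0.43)–(-1.20823, -1.073, 0.267721)  len=0.2295
  (v14,v17,v18) [+--] → (-1.20823, -1.073, 0.267721)–(-0.940503, -1.073, 0)  len=0.3786
  (v14,v18,v15) [+-+] → (-0.940503, -1.073, 0)–(-1.02899, -1.073, -0.0884826)  len=0.1251
  (v15,v18,v19) [+--] → (-1.02899, -1.073, -0.0884826)–(-1.37051, -1.073, -0.43)  len=0.4830
  (v15,v19,v12) [+-+] → (-1.37051, -1.073, -0.43)–(-1.53279, -1.073, -0.267721)  len=0.2295
  (v12,v19,v16) [+--] → (-1.53279, -1.073, -0.267721)–(-1.80051, -1.073, 0)  len=0.3786
  (v20,v0,v21) [-+-] → (1.80051, -1.073, 0)–(1.53279, -1.073, 0.267721)  len=0.3786
  (v21,v0,v1) [-++] → (1.53279, -1.073, 0.267721)–(1.37051, -1.073, 0.43)  len=0.2295
  (v21,v1,v22) [-+-] → (1.37051, -1.073, 0.43)–(1.02899, -1.073, 0.0884826)  len=0.4830
  (v22,v1,v2) [-++] → (1.02899, -1.073, 0.0884826)–(0.940503, -1.073, 0)  len=0.1251
  (v22,v2,v23) [-+-] → (0.940503, -1.073, 0)–(1.20823, -1.073, -0.267721)  len=0.3786
  (v23,v2,v3) [-++] → (1.20823, -1.073, -0.267721)–(1.37051, -1.073, -0.43)  len=0.2295
  (v23,v3,v20) [-+-] → (1.37051, -1.073, -0.43)–(1.59066, -1.073, -0.20985)  len=0.3113
  (v20,v3,v0) [-++] → (1.59066, -1.073, -0.20985)–(1.80051, -1.073, 0)  len=0.2968

Chained into 2 loop(s):
  loop 1: 8 segments, perimeter = 2.4325
  loop 2: 8 segments, perimeter = 2.4325
Total perimeter = 4.865


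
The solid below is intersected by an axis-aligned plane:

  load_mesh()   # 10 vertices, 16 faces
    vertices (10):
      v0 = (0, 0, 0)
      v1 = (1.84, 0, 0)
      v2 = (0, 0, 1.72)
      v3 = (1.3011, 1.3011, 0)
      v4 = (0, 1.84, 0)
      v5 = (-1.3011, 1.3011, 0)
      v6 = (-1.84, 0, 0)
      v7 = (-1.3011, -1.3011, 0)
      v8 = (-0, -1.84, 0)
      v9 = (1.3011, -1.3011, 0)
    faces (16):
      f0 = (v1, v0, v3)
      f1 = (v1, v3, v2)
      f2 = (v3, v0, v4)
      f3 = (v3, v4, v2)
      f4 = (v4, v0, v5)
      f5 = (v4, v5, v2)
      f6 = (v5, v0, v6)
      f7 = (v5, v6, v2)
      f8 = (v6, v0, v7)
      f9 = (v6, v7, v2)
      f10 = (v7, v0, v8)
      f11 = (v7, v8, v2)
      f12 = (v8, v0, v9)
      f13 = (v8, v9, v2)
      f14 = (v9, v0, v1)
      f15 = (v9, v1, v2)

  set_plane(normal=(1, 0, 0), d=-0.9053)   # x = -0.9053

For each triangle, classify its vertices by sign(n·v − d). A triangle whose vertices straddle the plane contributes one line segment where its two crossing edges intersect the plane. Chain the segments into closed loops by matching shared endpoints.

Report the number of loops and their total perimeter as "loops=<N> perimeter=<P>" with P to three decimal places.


Straddling triangles (8 of 16):
  (v4,v0,v5) [++-] → (-0.9053, 0.9053, 0)–(-0.9053, 1.46504, 0)  len=0.5597
  (v4,v5,v2) [+-+] → (-0.9053, 1.46504, 0)–(-0.9053, 0.9053, 0.523231)  len=0.7662
  (v5,v0,v6) [-+-] → (-0.9053, 0.9053, 0)–(-0.9053, 0, 0)  len=0.9053
  (v5,v6,v2) [--+] → (-0.9053, 0, 0.873741)–(-0.9053, 0.9053, 0.523231)  len=0.9708
  (v6,v0,v7) [-+-] → (-0.9053, 0, 0)–(-0.9053, -0.9053, 0)  len=0.9053
  (v6,v7,v2) [--+] → (-0.9053, -0.9053, 0.523231)–(-0.9053, 0, 0.873741)  len=0.9708
  (v7,v0,v8) [-++] → (-0.9053, -0.9053, 0)–(-0.9053, -1.46504, 0)  len=0.5597
  (v7,v8,v2) [-++] → (-0.9053, -1.46504, 0)–(-0.9053, -0.9053, 0.523231)  len=0.7662

Chained into 1 loop(s):
  loop 1: 8 segments, perimeter = 6.4041
Total perimeter = 6.404

loops=1 perimeter=6.404


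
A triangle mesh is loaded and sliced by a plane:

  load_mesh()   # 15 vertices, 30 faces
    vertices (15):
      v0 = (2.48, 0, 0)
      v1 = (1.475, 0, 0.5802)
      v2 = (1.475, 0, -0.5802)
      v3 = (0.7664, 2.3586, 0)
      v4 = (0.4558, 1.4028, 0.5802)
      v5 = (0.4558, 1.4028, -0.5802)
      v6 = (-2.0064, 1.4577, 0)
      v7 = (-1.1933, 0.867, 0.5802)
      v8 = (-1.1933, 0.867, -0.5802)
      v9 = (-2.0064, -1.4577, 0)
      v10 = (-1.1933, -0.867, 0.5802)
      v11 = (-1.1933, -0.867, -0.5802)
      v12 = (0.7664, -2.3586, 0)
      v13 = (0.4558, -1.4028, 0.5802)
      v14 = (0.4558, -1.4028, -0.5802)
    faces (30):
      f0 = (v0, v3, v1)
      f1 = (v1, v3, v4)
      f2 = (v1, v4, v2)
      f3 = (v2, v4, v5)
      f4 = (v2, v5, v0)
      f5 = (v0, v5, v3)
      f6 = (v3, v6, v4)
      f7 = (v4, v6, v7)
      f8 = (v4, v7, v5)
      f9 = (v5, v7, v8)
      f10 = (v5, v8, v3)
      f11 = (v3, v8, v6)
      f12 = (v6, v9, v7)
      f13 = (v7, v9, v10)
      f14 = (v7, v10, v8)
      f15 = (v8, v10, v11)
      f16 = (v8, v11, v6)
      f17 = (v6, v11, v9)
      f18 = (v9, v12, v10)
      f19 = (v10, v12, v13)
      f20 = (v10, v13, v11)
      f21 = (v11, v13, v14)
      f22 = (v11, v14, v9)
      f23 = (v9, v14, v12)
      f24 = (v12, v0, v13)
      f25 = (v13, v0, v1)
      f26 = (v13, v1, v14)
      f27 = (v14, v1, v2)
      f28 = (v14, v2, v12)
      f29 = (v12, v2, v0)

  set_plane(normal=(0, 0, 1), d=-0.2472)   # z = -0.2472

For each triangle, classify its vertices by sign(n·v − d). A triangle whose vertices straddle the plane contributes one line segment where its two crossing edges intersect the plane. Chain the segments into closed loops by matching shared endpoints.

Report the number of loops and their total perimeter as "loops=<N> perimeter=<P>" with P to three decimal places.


Straddling triangles (20 of 30):
  (v1,v4,v2) [++-] → (1.18252, 0.402562, -0.2472)–(1.475, 0, -0.2472)  len=0.4976
  (v2,v4,v5) [-+-] → (1.18252, 0.402562, -0.2472)–(0.4558, 1.4028, -0.2472)  len=1.2364
  (v2,v5,v0) [--+] → (1.61757, 0.597677, -0.2472)–(2.05181, 0, -0.2472)  len=0.7388
  (v0,v5,v3) [+-+] → (1.61757, 0.597677, -0.2472)–(0.634066, 1.95137, -0.2472)  len=1.6733
  (v4,v7,v5) [++-] → (-0.0174422, 1.24904, -0.2472)–(0.4558, 1.4028, -0.2472)  len=0.4976
  (v5,v7,v8) [-+-] → (-0.0174422, 1.24904, -0.2472)–(-1.1933, 0.867, -0.2472)  len=1.2364
  (v5,v8,v3) [--+] → (-0.0685497, 1.72309, -0.2472)–(0.634066, 1.95137, -0.2472)  len=0.7388
  (v3,v8,v6) [+-+] → (-0.0685497, 1.72309, -0.2472)–(-1.65997, 1.20603, -0.2472)  len=1.6733
  (v7,v10,v8) [++-] → (-1.1933, 0.369394, -0.2472)–(-1.1933, 0.867, -0.2472)  len=0.4976
  (v8,v10,v11) [-+-] → (-1.1933, 0.369394, -0.2472)–(-1.1933, -0.867, -0.2472)  len=1.2364
  (v8,v11,v6) [--+] → (-1.65997, 0.467238, -0.2472)–(-1.65997, 1.20603, -0.2472)  len=0.7388
  (v6,v11,v9) [+-+] → (-1.65997, 0.467238, -0.2472)–(-1.65997, -1.20603, -0.2472)  len=1.6733
  (v10,v13,v11) [++-] → (-0.720058, -1.02076, -0.2472)–(-1.1933, -0.867, -0.2472)  len=0.4976
  (v11,v13,v14) [-+-] → (-0.720058, -1.02076, -0.2472)–(0.4558, -1.4028, -0.2472)  len=1.2364
  (v11,v14,v9) [--+] → (-0.957355, -1.43431, -0.2472)–(-1.65997, -1.20603, -0.2472)  len=0.7388
  (v9,v14,v12) [+-+] → (-0.957355, -1.43431, -0.2472)–(0.634066, -1.95137, -0.2472)  len=1.6733
  (v13,v1,v14) [++-] → (0.74828, -1.00024, -0.2472)–(0.4558, -1.4028, -0.2472)  len=0.4976
  (v14,v1,v2) [-+-] → (0.74828, -1.00024, -0.2472)–(1.475, 0, -0.2472)  len=1.2364
  (v14,v2,v12) [--+] → (1.06831, -1.35369, -0.2472)–(0.634066, -1.95137, -0.2472)  len=0.7388
  (v12,v2,v0) [+-+] → (1.06831, -1.35369, -0.2472)–(2.05181, 0, -0.2472)  len=1.6733

Chained into 2 loop(s):
  loop 1: 10 segments, perimeter = 8.6698
  loop 2: 10 segments, perimeter = 12.0603
Total perimeter = 20.730

loops=2 perimeter=20.730
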